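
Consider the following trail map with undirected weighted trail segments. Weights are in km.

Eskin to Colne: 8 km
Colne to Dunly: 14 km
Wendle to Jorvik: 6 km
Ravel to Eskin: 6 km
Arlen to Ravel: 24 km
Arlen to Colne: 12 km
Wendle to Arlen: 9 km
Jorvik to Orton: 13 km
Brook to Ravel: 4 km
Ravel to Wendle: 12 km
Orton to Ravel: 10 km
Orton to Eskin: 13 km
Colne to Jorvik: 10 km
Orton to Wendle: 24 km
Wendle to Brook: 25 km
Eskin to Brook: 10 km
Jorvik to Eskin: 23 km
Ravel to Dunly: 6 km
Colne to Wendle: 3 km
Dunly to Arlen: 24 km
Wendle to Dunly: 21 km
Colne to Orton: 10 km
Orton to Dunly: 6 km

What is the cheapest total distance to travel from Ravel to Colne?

Shortest distances from Ravel:
Ravel: 0
Brook: 4  (via Ravel)
Eskin: 6  (via Ravel)
Dunly: 6  (via Ravel)
Orton: 10  (via Ravel)
Wendle: 12  (via Ravel)
Colne: 14  (via Eskin)
Shortest route: Ravel → Eskin → Colne = 14 km.

14 km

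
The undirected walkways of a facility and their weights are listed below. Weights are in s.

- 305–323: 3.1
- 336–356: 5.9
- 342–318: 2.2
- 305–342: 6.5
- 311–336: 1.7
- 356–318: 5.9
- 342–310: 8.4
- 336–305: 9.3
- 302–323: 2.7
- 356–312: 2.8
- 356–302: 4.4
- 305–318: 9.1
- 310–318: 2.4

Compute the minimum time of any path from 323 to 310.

Compare a few routes:
323 → 305 → 318 → 310: 3.1+9.1+2.4 = 14.6
323 → 305 → 342 → 318 → 310: 3.1+6.5+2.2+2.4 = 14.2
The minimum is 14.2 s via 323 → 305 → 342 → 318 → 310.

14.2 s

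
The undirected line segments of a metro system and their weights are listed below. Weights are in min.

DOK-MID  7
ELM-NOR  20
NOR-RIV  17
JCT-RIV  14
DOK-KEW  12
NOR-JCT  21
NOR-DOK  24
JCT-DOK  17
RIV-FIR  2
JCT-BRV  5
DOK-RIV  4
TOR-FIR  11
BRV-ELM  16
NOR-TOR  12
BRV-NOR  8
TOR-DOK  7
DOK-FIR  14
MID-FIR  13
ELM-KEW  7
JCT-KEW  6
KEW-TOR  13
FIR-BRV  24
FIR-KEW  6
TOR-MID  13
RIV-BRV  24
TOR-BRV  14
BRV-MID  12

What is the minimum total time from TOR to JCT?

19 min

Running Dijkstra from TOR:
TOR: 0
DOK: 7  (via TOR)
RIV: 11  (via DOK)
FIR: 11  (via TOR)
NOR: 12  (via TOR)
MID: 13  (via TOR)
KEW: 13  (via TOR)
BRV: 14  (via TOR)
JCT: 19  (via KEW)
Shortest route: TOR → KEW → JCT = 19 min.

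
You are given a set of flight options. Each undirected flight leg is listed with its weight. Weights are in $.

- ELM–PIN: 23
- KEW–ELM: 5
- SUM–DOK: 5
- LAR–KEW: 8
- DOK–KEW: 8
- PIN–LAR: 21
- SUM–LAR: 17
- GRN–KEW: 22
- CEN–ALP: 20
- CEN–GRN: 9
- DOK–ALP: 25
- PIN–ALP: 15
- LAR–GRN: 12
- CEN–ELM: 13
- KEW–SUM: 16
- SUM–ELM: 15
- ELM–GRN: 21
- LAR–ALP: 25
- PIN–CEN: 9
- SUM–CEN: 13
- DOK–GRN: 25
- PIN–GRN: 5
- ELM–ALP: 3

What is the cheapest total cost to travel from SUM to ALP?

Enumerating some paths:
SUM–ELM–ALP: 15+3 = 18
SUM–DOK–KEW–ELM–ALP: 5+8+5+3 = 21
Cheapest is SUM–ELM–ALP at $18.

$18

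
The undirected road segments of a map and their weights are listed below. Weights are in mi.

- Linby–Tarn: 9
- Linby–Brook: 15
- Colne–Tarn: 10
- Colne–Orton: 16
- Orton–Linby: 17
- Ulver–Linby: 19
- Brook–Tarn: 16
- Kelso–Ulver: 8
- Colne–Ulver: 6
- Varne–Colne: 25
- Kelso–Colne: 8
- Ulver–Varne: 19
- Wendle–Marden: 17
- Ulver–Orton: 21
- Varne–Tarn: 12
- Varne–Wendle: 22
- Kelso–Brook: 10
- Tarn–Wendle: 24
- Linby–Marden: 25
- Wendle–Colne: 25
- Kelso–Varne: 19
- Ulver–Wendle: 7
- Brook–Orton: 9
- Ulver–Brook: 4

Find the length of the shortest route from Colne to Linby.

Settle nodes by increasing distance from Colne:
Colne: 0
Ulver: 6  (via Colne)
Kelso: 8  (via Colne)
Brook: 10  (via Ulver)
Tarn: 10  (via Colne)
Wendle: 13  (via Ulver)
Orton: 16  (via Colne)
Linby: 19  (via Tarn)
Shortest route: Colne → Tarn → Linby = 19 mi.

19 mi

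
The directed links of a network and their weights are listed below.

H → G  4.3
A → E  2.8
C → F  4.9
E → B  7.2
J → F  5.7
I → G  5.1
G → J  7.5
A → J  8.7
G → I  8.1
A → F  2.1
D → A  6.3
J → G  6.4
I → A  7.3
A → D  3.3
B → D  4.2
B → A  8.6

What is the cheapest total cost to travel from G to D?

18.7

Compare a few routes:
G–I–A–D: 8.1+7.3+3.3 = 18.7
G–I–A–E–B–D: 8.1+7.3+2.8+7.2+4.2 = 29.6
Cheapest is G–I–A–D at 18.7.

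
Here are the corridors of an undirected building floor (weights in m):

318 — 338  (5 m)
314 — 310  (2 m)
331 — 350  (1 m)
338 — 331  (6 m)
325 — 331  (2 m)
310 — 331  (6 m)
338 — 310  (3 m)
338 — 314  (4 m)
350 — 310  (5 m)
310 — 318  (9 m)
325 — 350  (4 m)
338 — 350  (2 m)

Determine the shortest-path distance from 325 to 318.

Enumerating some paths:
325 → 331 → 350 → 338 → 318: 2+1+2+5 = 10
325 → 350 → 338 → 318: 4+2+5 = 11
325 → 331 → 338 → 318: 2+6+5 = 13
325 → 331 → 350 → 310 → 338 → 318: 2+1+5+3+5 = 16
The minimum is 10 m via 325 → 331 → 350 → 338 → 318.

10 m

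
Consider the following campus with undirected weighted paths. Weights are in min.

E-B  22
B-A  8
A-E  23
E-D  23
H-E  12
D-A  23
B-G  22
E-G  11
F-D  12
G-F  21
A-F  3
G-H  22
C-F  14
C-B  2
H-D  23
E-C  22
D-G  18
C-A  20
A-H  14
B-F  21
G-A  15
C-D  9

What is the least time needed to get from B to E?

22 min

Shortest distances from B:
B: 0
C: 2  (via B)
A: 8  (via B)
D: 11  (via C)
F: 11  (via A)
E: 22  (via B)
Shortest route: B → E = 22 min.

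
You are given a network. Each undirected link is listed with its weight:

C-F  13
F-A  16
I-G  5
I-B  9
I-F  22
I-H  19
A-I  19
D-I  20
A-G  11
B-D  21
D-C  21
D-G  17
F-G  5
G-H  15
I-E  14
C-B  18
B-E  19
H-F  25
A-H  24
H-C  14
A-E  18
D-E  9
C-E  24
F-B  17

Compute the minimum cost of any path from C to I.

23

Running Dijkstra from C:
C: 0
F: 13  (via C)
H: 14  (via C)
B: 18  (via C)
G: 18  (via F)
D: 21  (via C)
I: 23  (via G)
Shortest route: C → F → G → I = 23.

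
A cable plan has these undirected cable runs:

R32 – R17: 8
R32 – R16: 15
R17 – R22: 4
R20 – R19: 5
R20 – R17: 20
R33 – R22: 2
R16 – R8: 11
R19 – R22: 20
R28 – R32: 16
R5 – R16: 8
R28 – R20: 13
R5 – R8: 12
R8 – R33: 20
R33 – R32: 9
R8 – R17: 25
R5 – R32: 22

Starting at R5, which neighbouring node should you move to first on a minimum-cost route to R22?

Enumerating some paths:
R5 → R16 → R32 → R33 → R22: 8+15+9+2 = 34
R5 → R32 → R33 → R22: 22+9+2 = 33
R5 → R8 → R33 → R22: 12+20+2 = 34
Cheapest is R5 → R32 → R33 → R22 at 33.
So from R5 the first move is to R32.

R32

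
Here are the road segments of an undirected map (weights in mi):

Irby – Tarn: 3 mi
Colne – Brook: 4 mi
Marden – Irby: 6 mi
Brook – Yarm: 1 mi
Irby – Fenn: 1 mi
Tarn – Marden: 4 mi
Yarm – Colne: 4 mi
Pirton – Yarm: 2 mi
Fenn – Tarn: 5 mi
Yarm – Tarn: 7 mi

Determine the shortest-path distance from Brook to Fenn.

Running Dijkstra from Brook:
Brook: 0
Yarm: 1  (via Brook)
Pirton: 3  (via Yarm)
Colne: 4  (via Brook)
Tarn: 8  (via Yarm)
Irby: 11  (via Tarn)
Marden: 12  (via Tarn)
Fenn: 12  (via Irby)
Shortest route: Brook → Yarm → Tarn → Irby → Fenn = 12 mi.

12 mi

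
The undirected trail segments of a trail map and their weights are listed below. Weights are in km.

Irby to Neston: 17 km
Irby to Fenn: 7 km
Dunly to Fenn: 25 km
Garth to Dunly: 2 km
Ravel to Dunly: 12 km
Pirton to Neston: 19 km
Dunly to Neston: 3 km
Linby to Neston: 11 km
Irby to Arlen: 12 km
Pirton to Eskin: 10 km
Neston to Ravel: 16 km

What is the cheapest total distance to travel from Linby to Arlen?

Compare a few routes:
Linby - Neston - Dunly - Fenn - Irby - Arlen: 11+3+25+7+12 = 58
Linby - Neston - Irby - Arlen: 11+17+12 = 40
The minimum is 40 km via Linby - Neston - Irby - Arlen.

40 km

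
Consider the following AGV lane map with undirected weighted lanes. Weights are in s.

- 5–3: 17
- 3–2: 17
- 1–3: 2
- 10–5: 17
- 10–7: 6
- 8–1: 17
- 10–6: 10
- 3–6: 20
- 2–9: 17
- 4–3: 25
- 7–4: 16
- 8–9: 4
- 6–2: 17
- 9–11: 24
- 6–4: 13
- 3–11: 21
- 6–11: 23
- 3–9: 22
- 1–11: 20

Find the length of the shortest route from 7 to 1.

Candidate routes:
7 - 10 - 6 - 3 - 1: 6+10+20+2 = 38
7 - 4 - 3 - 1: 16+25+2 = 43
7 - 4 - 6 - 3 - 1: 16+13+20+2 = 51
7 - 10 - 5 - 3 - 1: 6+17+17+2 = 42
The minimum is 38 s via 7 - 10 - 6 - 3 - 1.

38 s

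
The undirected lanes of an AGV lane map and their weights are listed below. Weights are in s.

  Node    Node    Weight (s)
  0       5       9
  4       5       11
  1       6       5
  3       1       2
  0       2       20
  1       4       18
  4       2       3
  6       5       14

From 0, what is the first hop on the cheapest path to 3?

5

Candidate routes:
0 → 5 → 4 → 1 → 3: 9+11+18+2 = 40
0 → 2 → 4 → 5 → 6 → 1 → 3: 20+3+11+14+5+2 = 55
0 → 2 → 4 → 1 → 3: 20+3+18+2 = 43
0 → 5 → 6 → 1 → 3: 9+14+5+2 = 30
Cheapest is 0 → 5 → 6 → 1 → 3 at 30 s.
So from 0 the first move is to 5.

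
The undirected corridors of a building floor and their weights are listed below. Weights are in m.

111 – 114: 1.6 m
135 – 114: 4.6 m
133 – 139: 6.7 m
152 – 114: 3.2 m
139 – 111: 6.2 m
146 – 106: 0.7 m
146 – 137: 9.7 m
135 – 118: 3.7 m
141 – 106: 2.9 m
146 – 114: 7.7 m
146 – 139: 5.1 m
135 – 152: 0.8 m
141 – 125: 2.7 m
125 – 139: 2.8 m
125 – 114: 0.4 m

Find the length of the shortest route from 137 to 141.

13.3 m

Running Dijkstra from 137:
137: 0
146: 9.7  (via 137)
106: 10.4  (via 146)
141: 13.3  (via 106)
Shortest route: 137 → 146 → 106 → 141 = 13.3 m.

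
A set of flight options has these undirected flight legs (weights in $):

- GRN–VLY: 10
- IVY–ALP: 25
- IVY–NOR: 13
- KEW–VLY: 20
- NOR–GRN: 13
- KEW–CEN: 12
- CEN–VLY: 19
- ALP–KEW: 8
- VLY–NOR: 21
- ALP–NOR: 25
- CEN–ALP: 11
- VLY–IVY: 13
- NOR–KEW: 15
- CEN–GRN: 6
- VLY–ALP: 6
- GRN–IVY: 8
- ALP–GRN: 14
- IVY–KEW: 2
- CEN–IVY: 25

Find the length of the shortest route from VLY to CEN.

$16

Enumerating some paths:
VLY → ALP → CEN: 6+11 = 17
VLY → GRN → CEN: 10+6 = 16
The minimum is $16 via VLY → GRN → CEN.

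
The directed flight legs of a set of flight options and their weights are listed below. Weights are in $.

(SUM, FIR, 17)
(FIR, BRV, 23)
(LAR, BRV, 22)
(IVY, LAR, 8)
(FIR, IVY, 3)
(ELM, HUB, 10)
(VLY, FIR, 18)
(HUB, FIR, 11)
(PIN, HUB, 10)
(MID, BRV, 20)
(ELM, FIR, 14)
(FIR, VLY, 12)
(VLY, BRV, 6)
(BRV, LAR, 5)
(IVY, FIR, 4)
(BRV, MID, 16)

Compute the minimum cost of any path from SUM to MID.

Shortest distances from SUM:
SUM: 0
FIR: 17  (via SUM)
IVY: 20  (via FIR)
LAR: 28  (via IVY)
VLY: 29  (via FIR)
BRV: 35  (via VLY)
MID: 51  (via BRV)
Shortest route: SUM–FIR–VLY–BRV–MID = $51.

$51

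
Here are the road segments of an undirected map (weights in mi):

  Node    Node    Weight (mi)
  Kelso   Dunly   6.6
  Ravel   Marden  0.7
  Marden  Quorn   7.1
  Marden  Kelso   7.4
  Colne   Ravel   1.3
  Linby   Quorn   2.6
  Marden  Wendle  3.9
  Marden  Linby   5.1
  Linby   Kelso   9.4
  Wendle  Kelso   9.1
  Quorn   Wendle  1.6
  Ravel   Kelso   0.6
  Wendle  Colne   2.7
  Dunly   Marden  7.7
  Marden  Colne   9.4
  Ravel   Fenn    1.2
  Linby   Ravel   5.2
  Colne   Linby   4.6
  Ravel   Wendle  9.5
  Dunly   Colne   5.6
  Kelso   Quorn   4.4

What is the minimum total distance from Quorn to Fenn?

6.2 mi

Compare a few routes:
Quorn–Wendle–Colne–Ravel–Fenn: 1.6+2.7+1.3+1.2 = 6.8
Quorn–Kelso–Ravel–Fenn: 4.4+0.6+1.2 = 6.2
Cheapest is Quorn–Kelso–Ravel–Fenn at 6.2 mi.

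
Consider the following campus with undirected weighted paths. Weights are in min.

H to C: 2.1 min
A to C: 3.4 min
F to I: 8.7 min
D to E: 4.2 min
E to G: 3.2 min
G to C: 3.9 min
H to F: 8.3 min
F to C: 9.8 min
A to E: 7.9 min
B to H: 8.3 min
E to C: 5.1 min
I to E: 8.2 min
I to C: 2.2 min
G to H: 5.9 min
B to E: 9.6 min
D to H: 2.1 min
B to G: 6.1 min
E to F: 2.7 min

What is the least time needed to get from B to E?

9.3 min

Compare a few routes:
B → G → E: 6.1+3.2 = 9.3
B → H → D → E: 8.3+2.1+4.2 = 14.6
B → E: 9.6 = 9.6
Cheapest is B → G → E at 9.3 min.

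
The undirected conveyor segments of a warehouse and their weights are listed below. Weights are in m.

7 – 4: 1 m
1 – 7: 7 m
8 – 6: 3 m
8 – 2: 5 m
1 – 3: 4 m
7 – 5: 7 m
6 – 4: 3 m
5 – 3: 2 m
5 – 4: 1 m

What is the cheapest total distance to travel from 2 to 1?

18 m

Settle nodes by increasing distance from 2:
2: 0
8: 5  (via 2)
6: 8  (via 8)
4: 11  (via 6)
5: 12  (via 4)
7: 12  (via 4)
3: 14  (via 5)
1: 18  (via 3)
Shortest route: 2–8–6–4–5–3–1 = 18 m.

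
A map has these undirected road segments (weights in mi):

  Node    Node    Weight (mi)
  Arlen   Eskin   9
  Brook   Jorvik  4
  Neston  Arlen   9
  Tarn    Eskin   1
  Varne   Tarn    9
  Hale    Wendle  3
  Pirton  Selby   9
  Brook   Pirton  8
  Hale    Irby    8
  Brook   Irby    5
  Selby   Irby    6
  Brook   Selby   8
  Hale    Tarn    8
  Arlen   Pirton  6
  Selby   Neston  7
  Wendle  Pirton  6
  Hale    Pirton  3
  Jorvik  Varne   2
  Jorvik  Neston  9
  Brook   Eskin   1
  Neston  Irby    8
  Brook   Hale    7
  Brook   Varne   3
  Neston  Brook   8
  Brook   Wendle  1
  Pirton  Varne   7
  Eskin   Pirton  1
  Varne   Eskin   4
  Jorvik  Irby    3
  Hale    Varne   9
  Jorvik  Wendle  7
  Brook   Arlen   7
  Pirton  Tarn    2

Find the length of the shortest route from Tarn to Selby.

10 mi

Settle nodes by increasing distance from Tarn:
Tarn: 0
Eskin: 1  (via Tarn)
Pirton: 2  (via Tarn)
Brook: 2  (via Eskin)
Wendle: 3  (via Brook)
Varne: 5  (via Eskin)
Hale: 5  (via Pirton)
Jorvik: 6  (via Brook)
Irby: 7  (via Brook)
Arlen: 8  (via Pirton)
Neston: 10  (via Brook)
Selby: 10  (via Brook)
Shortest route: Tarn–Eskin–Brook–Selby = 10 mi.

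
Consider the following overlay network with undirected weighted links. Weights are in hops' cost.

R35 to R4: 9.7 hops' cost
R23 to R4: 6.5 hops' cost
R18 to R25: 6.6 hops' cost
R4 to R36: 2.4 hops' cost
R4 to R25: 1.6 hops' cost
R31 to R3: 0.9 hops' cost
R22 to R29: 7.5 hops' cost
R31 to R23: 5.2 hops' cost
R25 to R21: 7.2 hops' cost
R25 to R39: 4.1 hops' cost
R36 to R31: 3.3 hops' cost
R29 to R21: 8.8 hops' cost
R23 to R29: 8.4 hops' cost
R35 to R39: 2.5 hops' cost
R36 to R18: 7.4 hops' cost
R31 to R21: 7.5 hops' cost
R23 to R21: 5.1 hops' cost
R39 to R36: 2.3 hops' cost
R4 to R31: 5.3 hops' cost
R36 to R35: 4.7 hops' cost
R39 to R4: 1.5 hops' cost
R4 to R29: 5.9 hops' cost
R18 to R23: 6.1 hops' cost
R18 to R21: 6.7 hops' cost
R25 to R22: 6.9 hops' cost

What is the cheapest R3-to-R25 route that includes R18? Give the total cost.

18.2 hops' cost

Shortest R3→R18: R3–R31–R36–R18 = 11.6
Shortest R18→R25: R18–R25 = 6.6
Total via R18: 11.6 + 6.6 = 18.2 hops' cost.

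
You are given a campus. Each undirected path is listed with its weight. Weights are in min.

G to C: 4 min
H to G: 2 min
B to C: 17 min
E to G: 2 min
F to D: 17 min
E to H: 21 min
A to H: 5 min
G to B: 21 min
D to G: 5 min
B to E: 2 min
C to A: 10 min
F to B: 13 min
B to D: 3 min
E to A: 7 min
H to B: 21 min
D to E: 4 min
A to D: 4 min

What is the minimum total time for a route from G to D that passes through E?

6 min

Best G to E: G–E costing 2
Best E to D: E–D costing 4
Total via E: 2 + 4 = 6 min.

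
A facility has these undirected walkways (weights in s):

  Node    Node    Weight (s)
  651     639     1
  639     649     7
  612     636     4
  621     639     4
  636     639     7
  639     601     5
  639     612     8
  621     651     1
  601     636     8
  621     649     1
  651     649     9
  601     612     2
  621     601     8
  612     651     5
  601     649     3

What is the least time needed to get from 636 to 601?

6 s

Compare a few routes:
636 → 639 → 651 → 621 → 649 → 601: 7+1+1+1+3 = 13
636 → 601: 8 = 8
636 → 639 → 601: 7+5 = 12
636 → 612 → 601: 4+2 = 6
Cheapest is 636 → 612 → 601 at 6 s.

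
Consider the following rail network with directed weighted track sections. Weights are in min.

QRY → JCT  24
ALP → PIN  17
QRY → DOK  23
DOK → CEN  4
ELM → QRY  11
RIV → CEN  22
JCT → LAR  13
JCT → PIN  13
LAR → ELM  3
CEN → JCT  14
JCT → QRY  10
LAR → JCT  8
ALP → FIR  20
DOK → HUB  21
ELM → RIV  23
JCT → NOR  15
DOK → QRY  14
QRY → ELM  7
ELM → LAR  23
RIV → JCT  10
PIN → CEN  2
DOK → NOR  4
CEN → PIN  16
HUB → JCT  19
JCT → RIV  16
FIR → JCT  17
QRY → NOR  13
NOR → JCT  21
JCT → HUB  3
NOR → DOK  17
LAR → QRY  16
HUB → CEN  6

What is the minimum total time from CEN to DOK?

46 min

Candidate routes:
CEN - JCT - NOR - DOK: 14+15+17 = 46
CEN - JCT - QRY - DOK: 14+10+23 = 47
Cheapest is CEN - JCT - NOR - DOK at 46 min.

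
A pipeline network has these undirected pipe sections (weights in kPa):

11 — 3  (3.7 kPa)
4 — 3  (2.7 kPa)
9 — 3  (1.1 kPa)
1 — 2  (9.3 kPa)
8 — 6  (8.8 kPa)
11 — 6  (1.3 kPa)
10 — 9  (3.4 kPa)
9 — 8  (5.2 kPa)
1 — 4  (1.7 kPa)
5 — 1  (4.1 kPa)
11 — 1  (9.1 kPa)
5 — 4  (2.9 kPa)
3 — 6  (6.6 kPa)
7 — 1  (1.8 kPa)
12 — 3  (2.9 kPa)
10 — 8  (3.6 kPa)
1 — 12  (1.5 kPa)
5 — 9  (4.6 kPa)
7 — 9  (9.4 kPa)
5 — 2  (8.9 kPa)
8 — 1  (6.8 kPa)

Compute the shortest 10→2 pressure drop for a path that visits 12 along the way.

18.2 kPa

Shortest 10→12: 10 → 9 → 3 → 12 = 7.4
Best 12 to 2: 12 → 1 → 2 costing 10.8
Total via 12: 7.4 + 10.8 = 18.2 kPa.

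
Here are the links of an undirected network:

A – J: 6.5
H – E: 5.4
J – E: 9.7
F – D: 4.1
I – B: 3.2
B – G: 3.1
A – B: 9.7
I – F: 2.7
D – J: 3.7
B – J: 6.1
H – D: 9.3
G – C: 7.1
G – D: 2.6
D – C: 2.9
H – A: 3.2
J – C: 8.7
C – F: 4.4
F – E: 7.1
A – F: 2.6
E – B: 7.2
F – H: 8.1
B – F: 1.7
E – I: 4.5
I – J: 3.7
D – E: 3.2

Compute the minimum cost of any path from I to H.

8.5

Compare a few routes:
I - F - A - H: 2.7+2.6+3.2 = 8.5
I - E - H: 4.5+5.4 = 9.9
The minimum is 8.5 via I - F - A - H.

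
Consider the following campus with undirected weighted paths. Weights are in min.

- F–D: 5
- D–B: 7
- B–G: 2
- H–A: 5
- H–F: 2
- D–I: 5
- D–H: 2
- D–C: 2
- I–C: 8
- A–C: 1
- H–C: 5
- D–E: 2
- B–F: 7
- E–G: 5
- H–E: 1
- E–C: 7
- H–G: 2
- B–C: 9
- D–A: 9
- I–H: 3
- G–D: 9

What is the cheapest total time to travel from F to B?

6 min

Shortest distances from F:
F: 0
H: 2  (via F)
E: 3  (via H)
D: 4  (via H)
G: 4  (via H)
I: 5  (via H)
B: 6  (via G)
Shortest route: F–H–G–B = 6 min.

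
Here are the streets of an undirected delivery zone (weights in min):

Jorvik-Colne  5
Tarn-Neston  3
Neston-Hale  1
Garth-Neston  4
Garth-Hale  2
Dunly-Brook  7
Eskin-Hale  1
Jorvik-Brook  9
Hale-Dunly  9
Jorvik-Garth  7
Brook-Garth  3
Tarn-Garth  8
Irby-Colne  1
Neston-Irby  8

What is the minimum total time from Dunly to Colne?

Enumerating some paths:
Dunly–Hale–Neston–Irby–Colne: 9+1+8+1 = 19
Dunly–Brook–Jorvik–Colne: 7+9+5 = 21
The minimum is 19 min via Dunly–Hale–Neston–Irby–Colne.

19 min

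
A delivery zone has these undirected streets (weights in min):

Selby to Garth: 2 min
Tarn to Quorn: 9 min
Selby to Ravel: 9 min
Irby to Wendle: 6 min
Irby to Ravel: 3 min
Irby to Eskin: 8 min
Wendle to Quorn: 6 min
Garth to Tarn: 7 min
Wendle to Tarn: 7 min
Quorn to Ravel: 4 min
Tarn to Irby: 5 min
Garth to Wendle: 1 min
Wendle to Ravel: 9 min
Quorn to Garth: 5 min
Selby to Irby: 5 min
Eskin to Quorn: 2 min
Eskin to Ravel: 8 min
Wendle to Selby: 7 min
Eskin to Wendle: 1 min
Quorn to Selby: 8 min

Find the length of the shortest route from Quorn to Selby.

Shortest distances from Quorn:
Quorn: 0
Eskin: 2  (via Quorn)
Wendle: 3  (via Eskin)
Garth: 4  (via Wendle)
Ravel: 4  (via Quorn)
Selby: 6  (via Garth)
Shortest route: Quorn → Eskin → Wendle → Garth → Selby = 6 min.

6 min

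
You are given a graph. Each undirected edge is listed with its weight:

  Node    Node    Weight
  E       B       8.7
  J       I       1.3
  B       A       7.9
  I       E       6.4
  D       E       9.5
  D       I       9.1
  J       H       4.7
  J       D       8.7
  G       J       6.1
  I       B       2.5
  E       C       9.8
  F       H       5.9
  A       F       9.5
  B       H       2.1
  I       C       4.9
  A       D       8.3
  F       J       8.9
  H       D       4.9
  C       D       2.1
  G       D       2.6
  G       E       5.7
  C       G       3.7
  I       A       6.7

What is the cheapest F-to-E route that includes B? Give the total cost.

16.7

Best F to B: F–H–B costing 8
Shortest B→E: B–E = 8.7
Total via B: 8 + 8.7 = 16.7.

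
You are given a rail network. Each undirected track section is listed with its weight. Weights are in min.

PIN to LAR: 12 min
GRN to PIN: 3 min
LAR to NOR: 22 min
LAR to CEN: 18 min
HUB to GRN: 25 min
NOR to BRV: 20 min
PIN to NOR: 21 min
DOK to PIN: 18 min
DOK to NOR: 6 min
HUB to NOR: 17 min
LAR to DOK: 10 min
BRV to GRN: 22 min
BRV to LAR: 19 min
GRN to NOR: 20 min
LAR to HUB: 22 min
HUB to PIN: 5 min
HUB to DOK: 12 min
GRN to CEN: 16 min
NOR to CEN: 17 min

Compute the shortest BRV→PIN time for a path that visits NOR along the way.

Shortest BRV→NOR: BRV–NOR = 20
Shortest NOR→PIN: NOR–PIN = 21
Total via NOR: 20 + 21 = 41 min.

41 min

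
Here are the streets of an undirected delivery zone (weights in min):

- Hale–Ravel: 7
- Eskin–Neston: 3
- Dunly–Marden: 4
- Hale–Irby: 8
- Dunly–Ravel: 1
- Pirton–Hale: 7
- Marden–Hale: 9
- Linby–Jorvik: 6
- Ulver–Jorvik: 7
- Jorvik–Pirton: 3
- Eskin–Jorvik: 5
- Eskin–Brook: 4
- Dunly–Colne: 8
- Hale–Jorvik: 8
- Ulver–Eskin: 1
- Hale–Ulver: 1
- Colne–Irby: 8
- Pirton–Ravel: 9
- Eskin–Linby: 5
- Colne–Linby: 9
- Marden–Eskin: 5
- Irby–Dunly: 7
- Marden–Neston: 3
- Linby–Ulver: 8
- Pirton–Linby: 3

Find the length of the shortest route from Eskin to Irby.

10 min

Running Dijkstra from Eskin:
Eskin: 0
Ulver: 1  (via Eskin)
Hale: 2  (via Ulver)
Neston: 3  (via Eskin)
Brook: 4  (via Eskin)
Jorvik: 5  (via Eskin)
Linby: 5  (via Eskin)
Marden: 5  (via Eskin)
Pirton: 8  (via Jorvik)
Dunly: 9  (via Marden)
Ravel: 9  (via Hale)
Irby: 10  (via Hale)
Shortest route: Eskin–Ulver–Hale–Irby = 10 min.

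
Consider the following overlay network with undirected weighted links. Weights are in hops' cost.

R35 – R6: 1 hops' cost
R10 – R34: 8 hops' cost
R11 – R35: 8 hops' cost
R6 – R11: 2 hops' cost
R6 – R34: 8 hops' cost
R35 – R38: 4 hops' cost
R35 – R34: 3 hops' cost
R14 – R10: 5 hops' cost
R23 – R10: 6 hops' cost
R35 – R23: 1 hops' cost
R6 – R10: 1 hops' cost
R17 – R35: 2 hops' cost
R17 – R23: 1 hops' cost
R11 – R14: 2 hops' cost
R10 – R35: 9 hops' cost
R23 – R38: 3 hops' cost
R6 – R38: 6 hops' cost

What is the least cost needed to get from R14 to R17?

7 hops' cost

Compare a few routes:
R14 → R11 → R6 → R35 → R17: 2+2+1+2 = 7
R14 → R10 → R6 → R35 → R17: 5+1+1+2 = 9
R14 → R10 → R6 → R35 → R23 → R17: 5+1+1+1+1 = 9
The minimum is 7 hops' cost via R14 → R11 → R6 → R35 → R17.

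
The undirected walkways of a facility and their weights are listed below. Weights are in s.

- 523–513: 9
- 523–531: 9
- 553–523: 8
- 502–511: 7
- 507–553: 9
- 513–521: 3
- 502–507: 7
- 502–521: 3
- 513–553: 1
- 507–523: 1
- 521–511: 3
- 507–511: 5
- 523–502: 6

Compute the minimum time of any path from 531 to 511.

15 s

Settle nodes by increasing distance from 531:
531: 0
523: 9  (via 531)
507: 10  (via 523)
502: 15  (via 523)
511: 15  (via 507)
Shortest route: 531–523–507–511 = 15 s.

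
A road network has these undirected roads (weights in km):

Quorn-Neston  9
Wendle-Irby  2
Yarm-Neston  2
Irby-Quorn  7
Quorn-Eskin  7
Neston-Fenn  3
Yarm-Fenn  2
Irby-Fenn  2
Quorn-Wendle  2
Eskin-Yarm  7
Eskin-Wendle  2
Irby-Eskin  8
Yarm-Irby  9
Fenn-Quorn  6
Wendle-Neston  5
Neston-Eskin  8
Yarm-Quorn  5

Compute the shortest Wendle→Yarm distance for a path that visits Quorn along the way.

Shortest Wendle→Quorn: Wendle–Quorn = 2
Best Quorn to Yarm: Quorn–Yarm costing 5
Total via Quorn: 2 + 5 = 7 km.

7 km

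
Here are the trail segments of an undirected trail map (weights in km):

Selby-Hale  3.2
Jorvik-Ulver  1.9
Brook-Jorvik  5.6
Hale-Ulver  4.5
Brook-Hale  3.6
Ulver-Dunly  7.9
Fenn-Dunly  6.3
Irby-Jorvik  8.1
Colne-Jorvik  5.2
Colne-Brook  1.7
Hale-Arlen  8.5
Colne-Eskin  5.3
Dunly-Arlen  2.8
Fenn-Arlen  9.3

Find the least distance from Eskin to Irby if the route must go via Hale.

Best Eskin to Hale: Eskin → Colne → Brook → Hale costing 10.6
Shortest Hale→Irby: Hale → Ulver → Jorvik → Irby = 14.5
Total via Hale: 10.6 + 14.5 = 25.1 km.

25.1 km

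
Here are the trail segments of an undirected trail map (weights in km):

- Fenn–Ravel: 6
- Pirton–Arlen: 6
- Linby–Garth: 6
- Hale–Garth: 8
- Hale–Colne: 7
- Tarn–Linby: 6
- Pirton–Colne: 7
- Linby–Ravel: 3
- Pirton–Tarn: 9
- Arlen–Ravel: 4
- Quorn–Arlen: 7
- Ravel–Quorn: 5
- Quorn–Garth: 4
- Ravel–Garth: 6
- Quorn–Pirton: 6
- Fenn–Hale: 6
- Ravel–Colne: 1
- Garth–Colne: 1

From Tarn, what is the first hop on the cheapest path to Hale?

Enumerating some paths:
Tarn → Linby → Ravel → Colne → Garth → Hale: 6+3+1+1+8 = 19
Tarn → Linby → Ravel → Colne → Hale: 6+3+1+7 = 17
Tarn → Linby → Garth → Colne → Hale: 6+6+1+7 = 20
Tarn → Linby → Garth → Hale: 6+6+8 = 20
Cheapest is Tarn → Linby → Ravel → Colne → Hale at 17 km.
So from Tarn the first move is to Linby.

Linby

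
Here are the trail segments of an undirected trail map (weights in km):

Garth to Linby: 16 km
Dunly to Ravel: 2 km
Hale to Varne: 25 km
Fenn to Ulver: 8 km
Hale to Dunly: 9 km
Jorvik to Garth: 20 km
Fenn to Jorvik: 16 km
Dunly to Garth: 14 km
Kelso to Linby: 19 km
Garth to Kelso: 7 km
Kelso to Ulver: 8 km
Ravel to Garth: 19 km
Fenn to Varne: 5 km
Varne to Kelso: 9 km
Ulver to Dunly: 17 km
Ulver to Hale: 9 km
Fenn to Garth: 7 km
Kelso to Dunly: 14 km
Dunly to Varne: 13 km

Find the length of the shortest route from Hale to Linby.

Enumerating some paths:
Hale - Ulver - Kelso - Linby: 9+8+19 = 36
Hale - Ulver - Kelso - Garth - Linby: 9+8+7+16 = 40
Hale - Ulver - Fenn - Garth - Linby: 9+8+7+16 = 40
Hale - Dunly - Garth - Linby: 9+14+16 = 39
The minimum is 36 km via Hale - Ulver - Kelso - Linby.

36 km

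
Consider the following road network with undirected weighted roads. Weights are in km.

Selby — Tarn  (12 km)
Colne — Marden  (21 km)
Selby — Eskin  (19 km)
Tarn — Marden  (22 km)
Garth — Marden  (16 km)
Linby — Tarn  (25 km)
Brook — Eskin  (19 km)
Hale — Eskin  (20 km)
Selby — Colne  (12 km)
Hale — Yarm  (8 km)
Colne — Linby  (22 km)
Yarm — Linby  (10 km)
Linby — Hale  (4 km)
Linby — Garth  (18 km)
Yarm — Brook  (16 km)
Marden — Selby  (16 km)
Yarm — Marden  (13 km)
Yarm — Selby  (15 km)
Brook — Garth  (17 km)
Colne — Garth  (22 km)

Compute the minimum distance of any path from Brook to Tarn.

Enumerating some paths:
Brook - Yarm - Selby - Tarn: 16+15+12 = 43
Brook - Yarm - Linby - Tarn: 16+10+25 = 51
Brook - Yarm - Marden - Tarn: 16+13+22 = 51
Brook - Eskin - Selby - Tarn: 19+19+12 = 50
The minimum is 43 km via Brook - Yarm - Selby - Tarn.

43 km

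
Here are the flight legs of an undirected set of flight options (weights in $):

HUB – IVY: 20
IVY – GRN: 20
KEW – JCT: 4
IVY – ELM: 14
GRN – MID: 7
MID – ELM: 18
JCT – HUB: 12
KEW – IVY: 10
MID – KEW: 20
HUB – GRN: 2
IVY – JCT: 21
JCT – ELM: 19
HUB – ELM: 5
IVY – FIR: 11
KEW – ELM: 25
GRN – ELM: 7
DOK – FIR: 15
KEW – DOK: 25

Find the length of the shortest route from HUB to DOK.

Candidate routes:
HUB - ELM - IVY - FIR - DOK: 5+14+11+15 = 45
HUB - JCT - KEW - DOK: 12+4+25 = 41
HUB - GRN - IVY - FIR - DOK: 2+20+11+15 = 48
HUB - IVY - FIR - DOK: 20+11+15 = 46
Cheapest is HUB - JCT - KEW - DOK at $41.

$41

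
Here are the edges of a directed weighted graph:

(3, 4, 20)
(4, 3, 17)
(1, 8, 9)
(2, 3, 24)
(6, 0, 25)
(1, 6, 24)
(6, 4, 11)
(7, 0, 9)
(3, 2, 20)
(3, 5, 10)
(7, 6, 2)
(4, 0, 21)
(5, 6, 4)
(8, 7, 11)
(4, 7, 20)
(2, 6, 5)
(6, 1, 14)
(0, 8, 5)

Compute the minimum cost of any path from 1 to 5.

60

Compare a few routes:
1 → 8 → 7 → 6 → 4 → 3 → 5: 9+11+2+11+17+10 = 60
1 → 6 → 4 → 3 → 5: 24+11+17+10 = 62
The minimum is 60 via 1 → 8 → 7 → 6 → 4 → 3 → 5.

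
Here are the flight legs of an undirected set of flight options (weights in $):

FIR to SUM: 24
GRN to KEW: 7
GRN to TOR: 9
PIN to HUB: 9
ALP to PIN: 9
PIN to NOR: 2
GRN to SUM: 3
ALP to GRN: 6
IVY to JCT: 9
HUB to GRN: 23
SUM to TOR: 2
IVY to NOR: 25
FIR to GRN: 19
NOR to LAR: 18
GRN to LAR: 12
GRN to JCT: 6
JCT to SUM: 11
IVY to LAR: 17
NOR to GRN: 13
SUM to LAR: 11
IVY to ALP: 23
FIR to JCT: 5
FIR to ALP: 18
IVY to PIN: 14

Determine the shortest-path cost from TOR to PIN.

$20

Candidate routes:
TOR - GRN - ALP - PIN: 9+6+9 = 24
TOR - GRN - NOR - PIN: 9+13+2 = 24
TOR - SUM - GRN - ALP - PIN: 2+3+6+9 = 20
TOR - SUM - LAR - NOR - PIN: 2+11+18+2 = 33
The minimum is $20 via TOR - SUM - GRN - ALP - PIN.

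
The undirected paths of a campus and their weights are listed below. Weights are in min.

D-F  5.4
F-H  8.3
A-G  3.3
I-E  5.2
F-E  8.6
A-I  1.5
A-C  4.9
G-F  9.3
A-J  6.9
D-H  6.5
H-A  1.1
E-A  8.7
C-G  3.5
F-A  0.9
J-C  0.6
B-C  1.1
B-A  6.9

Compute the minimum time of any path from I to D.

Running Dijkstra from I:
I: 0
A: 1.5  (via I)
F: 2.4  (via A)
H: 2.6  (via A)
G: 4.8  (via A)
E: 5.2  (via I)
C: 6.4  (via A)
J: 7  (via C)
B: 7.5  (via C)
D: 7.8  (via F)
Shortest route: I–A–F–D = 7.8 min.

7.8 min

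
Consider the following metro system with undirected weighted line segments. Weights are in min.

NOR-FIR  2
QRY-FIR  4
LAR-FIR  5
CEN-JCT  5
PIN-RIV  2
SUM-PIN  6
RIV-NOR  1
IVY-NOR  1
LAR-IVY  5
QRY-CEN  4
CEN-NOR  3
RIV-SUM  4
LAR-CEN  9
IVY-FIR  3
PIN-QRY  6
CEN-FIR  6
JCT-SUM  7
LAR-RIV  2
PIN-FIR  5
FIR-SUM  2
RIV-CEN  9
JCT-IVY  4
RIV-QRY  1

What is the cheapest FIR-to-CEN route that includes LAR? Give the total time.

11 min

Best FIR to LAR: FIR → LAR costing 5
Shortest LAR→CEN: LAR → RIV → NOR → CEN = 6
Total via LAR: 5 + 6 = 11 min.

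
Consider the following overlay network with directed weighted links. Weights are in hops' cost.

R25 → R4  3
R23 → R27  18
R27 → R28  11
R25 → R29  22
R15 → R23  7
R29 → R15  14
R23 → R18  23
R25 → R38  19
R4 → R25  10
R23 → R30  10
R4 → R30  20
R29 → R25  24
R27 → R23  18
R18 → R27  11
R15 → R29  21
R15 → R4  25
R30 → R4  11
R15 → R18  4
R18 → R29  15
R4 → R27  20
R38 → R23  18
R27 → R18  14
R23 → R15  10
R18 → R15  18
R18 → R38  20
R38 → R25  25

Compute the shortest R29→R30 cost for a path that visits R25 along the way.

Best R29 to R25: R29 → R25 costing 24
Best R25 to R30: R25 → R4 → R30 costing 23
Total via R25: 24 + 23 = 47 hops' cost.

47 hops' cost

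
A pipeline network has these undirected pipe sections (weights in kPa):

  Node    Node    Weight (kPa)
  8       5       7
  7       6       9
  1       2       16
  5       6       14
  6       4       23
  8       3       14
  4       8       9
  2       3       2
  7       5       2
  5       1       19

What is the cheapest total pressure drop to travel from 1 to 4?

35 kPa

Candidate routes:
1 - 5 - 8 - 4: 19+7+9 = 35
1 - 2 - 3 - 8 - 4: 16+2+14+9 = 41
1 - 5 - 7 - 6 - 4: 19+2+9+23 = 53
1 - 5 - 6 - 4: 19+14+23 = 56
The minimum is 35 kPa via 1 - 5 - 8 - 4.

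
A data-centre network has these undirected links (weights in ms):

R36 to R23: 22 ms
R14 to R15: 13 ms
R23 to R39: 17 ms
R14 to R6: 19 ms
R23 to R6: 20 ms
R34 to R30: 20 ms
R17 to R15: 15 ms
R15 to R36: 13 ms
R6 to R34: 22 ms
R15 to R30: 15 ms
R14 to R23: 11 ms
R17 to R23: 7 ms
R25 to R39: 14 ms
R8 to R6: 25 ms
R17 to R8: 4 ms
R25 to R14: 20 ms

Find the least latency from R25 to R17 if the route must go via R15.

48 ms

Shortest R25→R15: R25 → R14 → R15 = 33
Shortest R15→R17: R15 → R17 = 15
Total via R15: 33 + 15 = 48 ms.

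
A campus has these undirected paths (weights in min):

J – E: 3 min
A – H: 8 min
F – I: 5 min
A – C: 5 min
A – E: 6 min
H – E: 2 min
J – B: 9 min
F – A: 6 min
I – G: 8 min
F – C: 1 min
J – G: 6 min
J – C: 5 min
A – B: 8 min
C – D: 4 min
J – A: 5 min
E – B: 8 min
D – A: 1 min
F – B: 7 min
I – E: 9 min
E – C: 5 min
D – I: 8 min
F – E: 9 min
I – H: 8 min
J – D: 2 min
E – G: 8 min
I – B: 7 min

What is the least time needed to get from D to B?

9 min

Compare a few routes:
D - A - B: 1+8 = 9
D - J - B: 2+9 = 11
Cheapest is D - A - B at 9 min.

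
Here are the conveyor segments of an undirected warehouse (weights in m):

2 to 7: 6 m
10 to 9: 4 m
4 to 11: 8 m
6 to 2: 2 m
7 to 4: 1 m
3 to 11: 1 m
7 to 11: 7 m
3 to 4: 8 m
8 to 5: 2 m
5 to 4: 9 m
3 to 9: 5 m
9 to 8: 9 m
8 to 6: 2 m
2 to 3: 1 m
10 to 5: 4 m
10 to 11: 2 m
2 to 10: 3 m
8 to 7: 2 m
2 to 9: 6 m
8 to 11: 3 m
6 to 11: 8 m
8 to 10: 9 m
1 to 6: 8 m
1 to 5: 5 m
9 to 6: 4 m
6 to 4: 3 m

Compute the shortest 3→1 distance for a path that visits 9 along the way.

Shortest 3→9: 3–9 = 5
Best 9 to 1: 9–6–1 costing 12
Total via 9: 5 + 12 = 17 m.

17 m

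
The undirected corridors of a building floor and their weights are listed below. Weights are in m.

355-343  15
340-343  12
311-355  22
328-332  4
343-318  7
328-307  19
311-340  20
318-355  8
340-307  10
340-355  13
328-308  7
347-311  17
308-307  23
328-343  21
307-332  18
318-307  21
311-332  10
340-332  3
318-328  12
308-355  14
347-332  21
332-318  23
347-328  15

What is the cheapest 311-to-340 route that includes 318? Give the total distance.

Best 311 to 318: 311–332–328–318 costing 26
Best 318 to 340: 318–343–340 costing 19
Total via 318: 26 + 19 = 45 m.

45 m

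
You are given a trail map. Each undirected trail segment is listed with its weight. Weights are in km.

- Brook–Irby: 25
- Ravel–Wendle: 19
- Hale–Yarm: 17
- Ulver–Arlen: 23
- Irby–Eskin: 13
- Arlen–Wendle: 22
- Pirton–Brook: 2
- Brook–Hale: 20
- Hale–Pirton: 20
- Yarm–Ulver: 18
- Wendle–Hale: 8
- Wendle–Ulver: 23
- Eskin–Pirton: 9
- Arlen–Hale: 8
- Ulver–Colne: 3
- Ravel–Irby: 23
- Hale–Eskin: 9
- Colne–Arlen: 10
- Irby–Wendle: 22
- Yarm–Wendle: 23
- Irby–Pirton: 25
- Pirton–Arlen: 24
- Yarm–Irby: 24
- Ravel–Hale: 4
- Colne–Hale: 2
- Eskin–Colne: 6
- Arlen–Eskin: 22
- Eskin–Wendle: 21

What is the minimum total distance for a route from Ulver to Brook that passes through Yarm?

54 km

Best Ulver to Yarm: Ulver–Yarm costing 18
Best Yarm to Brook: Yarm–Hale–Colne–Eskin–Pirton–Brook costing 36
Total via Yarm: 18 + 36 = 54 km.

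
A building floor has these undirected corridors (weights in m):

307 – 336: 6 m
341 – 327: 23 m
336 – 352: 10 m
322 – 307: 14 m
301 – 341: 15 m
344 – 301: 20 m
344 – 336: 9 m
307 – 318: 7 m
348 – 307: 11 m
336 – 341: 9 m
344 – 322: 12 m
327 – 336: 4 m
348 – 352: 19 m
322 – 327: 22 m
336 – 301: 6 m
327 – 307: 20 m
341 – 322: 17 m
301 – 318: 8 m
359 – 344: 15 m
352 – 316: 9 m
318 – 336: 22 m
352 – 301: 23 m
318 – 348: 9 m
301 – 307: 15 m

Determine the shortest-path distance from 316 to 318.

32 m

Candidate routes:
316 - 352 - 301 - 318: 9+23+8 = 40
316 - 352 - 348 - 318: 9+19+9 = 37
316 - 352 - 336 - 307 - 318: 9+10+6+7 = 32
316 - 352 - 336 - 301 - 318: 9+10+6+8 = 33
The minimum is 32 m via 316 - 352 - 336 - 307 - 318.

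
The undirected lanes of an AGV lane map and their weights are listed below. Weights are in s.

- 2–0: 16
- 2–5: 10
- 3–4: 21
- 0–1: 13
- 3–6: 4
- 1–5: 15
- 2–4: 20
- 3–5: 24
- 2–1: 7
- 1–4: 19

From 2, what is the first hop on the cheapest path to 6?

5

Compare a few routes:
2–1–4–3–6: 7+19+21+4 = 51
2–5–3–6: 10+24+4 = 38
2–4–3–6: 20+21+4 = 45
2–1–5–3–6: 7+15+24+4 = 50
The minimum is 38 s via 2–5–3–6.
So from 2 the first move is to 5.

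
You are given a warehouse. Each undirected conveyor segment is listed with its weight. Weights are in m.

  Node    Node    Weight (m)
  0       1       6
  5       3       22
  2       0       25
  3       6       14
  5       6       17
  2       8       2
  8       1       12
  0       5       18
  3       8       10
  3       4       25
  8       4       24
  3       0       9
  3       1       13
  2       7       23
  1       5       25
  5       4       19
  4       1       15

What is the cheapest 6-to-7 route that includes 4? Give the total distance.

85 m

Shortest 6→4: 6–5–4 = 36
Shortest 4→7: 4–8–2–7 = 49
Total via 4: 36 + 49 = 85 m.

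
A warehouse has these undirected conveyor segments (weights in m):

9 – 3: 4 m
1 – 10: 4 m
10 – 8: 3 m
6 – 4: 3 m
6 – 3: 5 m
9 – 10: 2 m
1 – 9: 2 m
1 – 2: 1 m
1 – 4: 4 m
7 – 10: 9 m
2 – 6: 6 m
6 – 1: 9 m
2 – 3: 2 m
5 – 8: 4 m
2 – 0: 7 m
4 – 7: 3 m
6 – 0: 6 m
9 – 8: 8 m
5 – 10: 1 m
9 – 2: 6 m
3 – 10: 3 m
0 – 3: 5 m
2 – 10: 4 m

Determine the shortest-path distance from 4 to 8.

11 m

Compare a few routes:
4 - 1 - 10 - 8: 4+4+3 = 11
4 - 1 - 10 - 5 - 8: 4+4+1+4 = 13
4 - 1 - 2 - 10 - 8: 4+1+4+3 = 12
Cheapest is 4 - 1 - 10 - 8 at 11 m.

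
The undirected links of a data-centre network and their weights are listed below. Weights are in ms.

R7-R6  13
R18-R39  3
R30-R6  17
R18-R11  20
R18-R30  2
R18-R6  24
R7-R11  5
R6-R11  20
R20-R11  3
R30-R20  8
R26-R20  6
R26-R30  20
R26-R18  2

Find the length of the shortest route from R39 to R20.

Shortest distances from R39:
R39: 0
R18: 3  (via R39)
R26: 5  (via R18)
R30: 5  (via R18)
R20: 11  (via R26)
Shortest route: R39–R18–R26–R20 = 11 ms.

11 ms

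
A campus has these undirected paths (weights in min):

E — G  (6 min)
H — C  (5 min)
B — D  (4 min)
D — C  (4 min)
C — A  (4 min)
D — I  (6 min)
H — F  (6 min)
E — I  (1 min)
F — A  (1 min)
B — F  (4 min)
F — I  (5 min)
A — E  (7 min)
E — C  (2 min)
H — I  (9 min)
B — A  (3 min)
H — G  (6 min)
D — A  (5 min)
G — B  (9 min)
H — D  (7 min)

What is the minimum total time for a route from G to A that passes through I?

13 min

Best G to I: G–E–I costing 7
Shortest I→A: I–F–A = 6
Total via I: 7 + 6 = 13 min.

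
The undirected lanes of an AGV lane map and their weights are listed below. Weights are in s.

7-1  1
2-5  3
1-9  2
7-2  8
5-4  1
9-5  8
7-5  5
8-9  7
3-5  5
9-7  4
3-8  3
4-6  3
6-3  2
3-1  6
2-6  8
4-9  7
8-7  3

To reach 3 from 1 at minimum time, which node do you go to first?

3

Compare a few routes:
1–7–8–3: 1+3+3 = 7
1–3: 6 = 6
1–7–5–3: 1+5+5 = 11
Cheapest is 1–3 at 6 s.
So from 1 the first move is to 3.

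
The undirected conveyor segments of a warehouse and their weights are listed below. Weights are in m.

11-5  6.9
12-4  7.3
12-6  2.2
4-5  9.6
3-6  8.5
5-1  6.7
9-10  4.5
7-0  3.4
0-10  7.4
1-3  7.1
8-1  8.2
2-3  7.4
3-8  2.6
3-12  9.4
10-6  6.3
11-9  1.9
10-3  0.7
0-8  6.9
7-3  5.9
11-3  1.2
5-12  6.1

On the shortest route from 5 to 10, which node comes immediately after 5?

Compare a few routes:
5 → 11 → 3 → 10: 6.9+1.2+0.7 = 8.8
5 → 11 → 9 → 10: 6.9+1.9+4.5 = 13.3
5 → 1 → 3 → 10: 6.7+7.1+0.7 = 14.5
The minimum is 8.8 m via 5 → 11 → 3 → 10.
So from 5 the first move is to 11.

11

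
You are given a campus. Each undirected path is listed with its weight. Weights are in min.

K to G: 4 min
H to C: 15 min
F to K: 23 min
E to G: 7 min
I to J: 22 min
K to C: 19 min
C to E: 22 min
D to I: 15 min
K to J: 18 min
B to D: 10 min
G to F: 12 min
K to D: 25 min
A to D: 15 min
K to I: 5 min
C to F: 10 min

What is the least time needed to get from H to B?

64 min

Shortest distances from H:
H: 0
C: 15  (via H)
F: 25  (via C)
K: 34  (via C)
E: 37  (via C)
G: 37  (via F)
I: 39  (via K)
J: 52  (via K)
D: 54  (via I)
B: 64  (via D)
Shortest route: H–C–K–I–D–B = 64 min.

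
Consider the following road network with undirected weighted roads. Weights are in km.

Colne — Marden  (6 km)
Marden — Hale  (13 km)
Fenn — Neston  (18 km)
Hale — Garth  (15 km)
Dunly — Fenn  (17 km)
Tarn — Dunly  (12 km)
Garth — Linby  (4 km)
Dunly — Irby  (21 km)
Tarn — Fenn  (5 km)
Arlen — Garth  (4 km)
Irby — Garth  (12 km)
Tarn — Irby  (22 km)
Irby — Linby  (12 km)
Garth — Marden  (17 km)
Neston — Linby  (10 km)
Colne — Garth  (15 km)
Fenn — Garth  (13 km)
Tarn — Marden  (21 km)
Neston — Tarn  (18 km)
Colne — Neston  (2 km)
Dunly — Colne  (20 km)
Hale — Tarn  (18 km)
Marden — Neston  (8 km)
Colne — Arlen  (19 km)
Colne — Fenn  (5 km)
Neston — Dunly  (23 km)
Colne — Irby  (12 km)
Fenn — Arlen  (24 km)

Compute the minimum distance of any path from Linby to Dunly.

32 km

Candidate routes:
Linby → Neston → Colne → Fenn → Dunly: 10+2+5+17 = 34
Linby → Neston → Colne → Dunly: 10+2+20 = 32
Linby → Irby → Dunly: 12+21 = 33
Linby → Neston → Dunly: 10+23 = 33
The minimum is 32 km via Linby → Neston → Colne → Dunly.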